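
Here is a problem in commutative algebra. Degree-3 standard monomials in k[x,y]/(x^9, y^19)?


k[x,y], I = (x^9, y^19), d = 3
Need i < 9 and d-i < 19.
Range: 0 <= i <= 3.
H(3) = 4


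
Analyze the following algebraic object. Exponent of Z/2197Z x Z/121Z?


Exponent = lcm of the cyclic orders; pairwise coprime => product.
13^3*11^2=2197*121=265837


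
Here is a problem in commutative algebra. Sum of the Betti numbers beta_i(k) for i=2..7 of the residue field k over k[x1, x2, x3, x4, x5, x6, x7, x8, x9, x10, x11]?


Koszul resolution: beta_i(k)=C(n,i), n=11
C(11,2)=55, C(11,3)=165, C(11,4)=330, C(11,5)=462, C(11,6)=462, C(11,7)=330
Sum=1804


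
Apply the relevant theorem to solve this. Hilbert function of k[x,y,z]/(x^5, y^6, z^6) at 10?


Need i<5, j<6, k<6 with i+j+k=10.
For each i, j ranges over max(0,10-i-5)..min(5,10-i):
  i=0: j in [5,5] -> 1
  i=1: j in [4,5] -> 2
  i=2: j in [3,5] -> 3
  i=3: j in [2,5] -> 4
  i=4: j in [1,5] -> 5
H(10) = 1+2+3+4+5 = 15


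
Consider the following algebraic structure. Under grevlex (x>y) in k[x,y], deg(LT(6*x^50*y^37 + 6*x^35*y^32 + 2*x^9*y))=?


LT: 6*x^50*y^37
deg_x=50, deg_y=37
Total=50+37=87


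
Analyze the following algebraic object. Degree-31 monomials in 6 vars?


C(d+n-1,n-1)=C(36,5)=376992


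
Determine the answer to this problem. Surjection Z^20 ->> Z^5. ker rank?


rank(ker) = 20-5 = 15


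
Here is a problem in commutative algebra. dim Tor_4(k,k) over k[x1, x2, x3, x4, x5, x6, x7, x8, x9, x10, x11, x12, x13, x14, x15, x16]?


Koszul: C(n,i)=C(16,4)=1820


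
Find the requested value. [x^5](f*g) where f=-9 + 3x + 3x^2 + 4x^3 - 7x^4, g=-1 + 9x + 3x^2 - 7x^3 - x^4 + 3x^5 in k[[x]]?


[x^5] = sum a_i*b_j, i+j=5
  -9*3=-27
  3*-1=-3
  3*-7=-21
  4*3=12
  -7*9=-63
Sum=-102


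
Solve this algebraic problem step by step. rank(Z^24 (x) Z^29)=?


rank(M(x)N) = rank(M)*rank(N)
24*29 = 696


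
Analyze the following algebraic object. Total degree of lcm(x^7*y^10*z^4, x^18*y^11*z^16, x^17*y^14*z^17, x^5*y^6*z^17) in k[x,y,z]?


lcm = componentwise max:
x: max(7,18,17,5)=18
y: max(10,11,14,6)=14
z: max(4,16,17,17)=17
Total=18+14+17=49


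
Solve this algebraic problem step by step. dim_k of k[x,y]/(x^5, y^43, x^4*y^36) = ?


k[x,y]/I, I = (x^5, y^43, x^4*y^36)
Rect: 5x43=215. Corner: (5-4)x(43-36)=7.
dim = 215-7 = 208


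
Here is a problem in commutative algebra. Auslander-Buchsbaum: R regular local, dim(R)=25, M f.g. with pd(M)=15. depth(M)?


pd+depth=depth(R)=25
depth=25-15=10


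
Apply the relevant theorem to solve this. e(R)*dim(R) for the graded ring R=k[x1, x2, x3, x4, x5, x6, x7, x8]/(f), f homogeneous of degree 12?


e(R)=deg(f)=12, dim(R)=8-1=7
e*dim=12*7=84


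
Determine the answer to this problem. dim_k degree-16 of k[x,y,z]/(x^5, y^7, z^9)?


Need i<5, j<7, k<9 with i+j+k=16.
For each i, j ranges over max(0,16-i-8)..min(6,16-i):
  i=0: j in [8,6] -> 0
  i=1: j in [7,6] -> 0
  i=2: j in [6,6] -> 1
  i=3: j in [5,6] -> 2
  i=4: j in [4,6] -> 3
H(16) = 0+0+1+2+3 = 6


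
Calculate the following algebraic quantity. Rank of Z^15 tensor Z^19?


rank(M(x)N) = rank(M)*rank(N)
15*19 = 285


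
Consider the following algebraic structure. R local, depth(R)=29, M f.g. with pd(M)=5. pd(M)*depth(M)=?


pd+depth=29
depth=29-5=24
pd*depth=5*24=120


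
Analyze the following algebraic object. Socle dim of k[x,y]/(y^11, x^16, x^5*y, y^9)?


Socle = ann(m) = span of standard monomials u with x*u, y*u in I (staircase corners).
Redundant generators: y^11
Minimal generators: x^16, x^5*y, y^9
Corners: x^4y^8, x^15
Socle dim=2


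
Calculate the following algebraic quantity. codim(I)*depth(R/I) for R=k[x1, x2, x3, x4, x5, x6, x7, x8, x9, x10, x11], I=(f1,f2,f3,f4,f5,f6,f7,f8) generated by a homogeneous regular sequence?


codim=8, depth=dim(R/I)=11-8=3
Product=8*3=24


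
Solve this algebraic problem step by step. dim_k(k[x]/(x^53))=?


Basis: 1,x,...,x^52
dim=53


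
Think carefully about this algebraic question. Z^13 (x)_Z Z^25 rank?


rank(M(x)N) = rank(M)*rank(N)
13*25 = 325


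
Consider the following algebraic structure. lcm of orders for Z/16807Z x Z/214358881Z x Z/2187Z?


Exponent = lcm of the cyclic orders; pairwise coprime => product.
7^5*11^8*3^7=16807*214358881*2187=7879169882258829


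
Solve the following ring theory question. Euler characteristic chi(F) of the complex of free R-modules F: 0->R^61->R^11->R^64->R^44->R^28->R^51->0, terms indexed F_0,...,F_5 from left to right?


chi = sum (-1)^i * rank:
(-1)^0*61=61
(-1)^1*11=-11
(-1)^2*64=64
(-1)^3*44=-44
(-1)^4*28=28
(-1)^5*51=-51
chi=47


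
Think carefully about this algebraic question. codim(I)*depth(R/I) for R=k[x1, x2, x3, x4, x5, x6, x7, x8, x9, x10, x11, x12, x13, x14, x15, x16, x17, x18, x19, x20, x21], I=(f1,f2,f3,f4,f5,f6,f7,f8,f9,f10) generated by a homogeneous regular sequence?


codim=10, depth=dim(R/I)=21-10=11
Product=10*11=110


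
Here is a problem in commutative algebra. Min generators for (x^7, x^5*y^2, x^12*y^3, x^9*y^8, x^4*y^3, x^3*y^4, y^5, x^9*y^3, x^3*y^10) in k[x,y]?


Remove redundant (divisible by others).
x^9*y^8 redundant.
x^12*y^3 redundant.
x^3*y^10 redundant.
x^9*y^3 redundant.
Min: x^7, x^5*y^2, x^4*y^3, x^3*y^4, y^5
Count=5


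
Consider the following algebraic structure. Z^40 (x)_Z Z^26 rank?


rank(M(x)N) = rank(M)*rank(N)
40*26 = 1040


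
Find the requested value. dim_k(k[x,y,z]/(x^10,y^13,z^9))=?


Basis: x^iy^jz^k, i<10,j<13,k<9
10*13*9=1170


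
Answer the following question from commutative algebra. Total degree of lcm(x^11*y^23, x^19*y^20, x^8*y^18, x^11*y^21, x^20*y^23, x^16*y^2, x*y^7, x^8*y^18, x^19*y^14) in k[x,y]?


lcm = componentwise max:
x: max(11,19,8,11,20,16,1,8,19)=20
y: max(23,20,18,21,23,2,7,18,14)=23
Total=20+23=43


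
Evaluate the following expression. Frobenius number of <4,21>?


gcd(4,21)=1 => F=ab-a-b=4*21-4-21=84-25=59


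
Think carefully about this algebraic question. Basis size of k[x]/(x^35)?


Basis: 1,x,...,x^34
dim=35


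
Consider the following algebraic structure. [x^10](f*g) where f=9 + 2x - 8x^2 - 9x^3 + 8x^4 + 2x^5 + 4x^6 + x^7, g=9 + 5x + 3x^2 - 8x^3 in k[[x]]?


[x^10] = sum a_i*b_j, i+j=10
  1*-8=-8
Sum=-8


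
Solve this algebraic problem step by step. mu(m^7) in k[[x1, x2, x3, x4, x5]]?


C(n+d-1,d)=C(11,7)=330


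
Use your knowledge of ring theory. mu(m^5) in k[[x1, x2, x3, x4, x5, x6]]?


C(n+d-1,d)=C(10,5)=252


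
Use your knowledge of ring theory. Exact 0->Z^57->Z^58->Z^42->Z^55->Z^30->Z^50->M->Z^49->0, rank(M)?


Alt sum=0:
(-1)^0*57 + (-1)^1*58 + (-1)^2*42 + (-1)^3*55 + (-1)^4*30 + (-1)^5*50 + (-1)^6*? + (-1)^7*49=0
rank(M)=83


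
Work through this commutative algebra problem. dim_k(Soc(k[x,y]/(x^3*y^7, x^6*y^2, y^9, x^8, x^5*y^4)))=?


Socle = ann(m) = span of standard monomials u with x*u, y*u in I (staircase corners).
Minimal generators: x^8, x^6*y^2, x^5*y^4, x^3*y^7, y^9
Corners: x^2y^8, x^4y^6, x^5y^3, x^7y
Socle dim=4


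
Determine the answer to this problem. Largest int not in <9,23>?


gcd(9,23)=1 => F=ab-a-b=9*23-9-23=207-32=175


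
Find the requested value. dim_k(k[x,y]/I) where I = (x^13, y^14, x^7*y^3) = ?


k[x,y]/I, I = (x^13, y^14, x^7*y^3)
Rect: 13x14=182. Corner: (13-7)x(14-3)=66.
dim = 182-66 = 116


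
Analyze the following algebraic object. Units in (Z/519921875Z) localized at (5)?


Local ring = Z/390625Z.
phi(390625) = 5^7*(5-1) = 312500


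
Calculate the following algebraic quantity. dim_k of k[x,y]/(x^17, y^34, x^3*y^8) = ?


k[x,y]/I, I = (x^17, y^34, x^3*y^8)
Rect: 17x34=578. Corner: (17-3)x(34-8)=364.
dim = 578-364 = 214


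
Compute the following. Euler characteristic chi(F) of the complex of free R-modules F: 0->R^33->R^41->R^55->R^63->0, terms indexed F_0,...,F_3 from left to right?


chi = sum (-1)^i * rank:
(-1)^0*33=33
(-1)^1*41=-41
(-1)^2*55=55
(-1)^3*63=-63
chi=-16


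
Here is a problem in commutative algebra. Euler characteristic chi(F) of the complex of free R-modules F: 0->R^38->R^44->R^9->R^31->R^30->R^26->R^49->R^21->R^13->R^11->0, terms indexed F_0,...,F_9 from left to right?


chi = sum (-1)^i * rank:
(-1)^0*38=38
(-1)^1*44=-44
(-1)^2*9=9
(-1)^3*31=-31
(-1)^4*30=30
(-1)^5*26=-26
(-1)^6*49=49
(-1)^7*21=-21
(-1)^8*13=13
(-1)^9*11=-11
chi=6


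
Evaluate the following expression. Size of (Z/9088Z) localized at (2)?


2-primary part: 9088=2^7*71
Size=2^7=128


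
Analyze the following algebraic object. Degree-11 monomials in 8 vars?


C(d+n-1,n-1)=C(18,7)=31824


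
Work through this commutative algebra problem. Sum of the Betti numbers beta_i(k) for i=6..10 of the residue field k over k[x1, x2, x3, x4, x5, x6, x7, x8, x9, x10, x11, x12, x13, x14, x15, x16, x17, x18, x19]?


Koszul resolution: beta_i(k)=C(n,i), n=19
C(19,6)=27132, C(19,7)=50388, C(19,8)=75582, C(19,9)=92378, C(19,10)=92378
Sum=337858


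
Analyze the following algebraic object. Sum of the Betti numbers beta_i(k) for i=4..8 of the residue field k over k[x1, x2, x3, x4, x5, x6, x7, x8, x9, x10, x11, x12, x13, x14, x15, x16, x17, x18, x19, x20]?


Koszul resolution: beta_i(k)=C(n,i), n=20
C(20,4)=4845, C(20,5)=15504, C(20,6)=38760, C(20,7)=77520, C(20,8)=125970
Sum=262599


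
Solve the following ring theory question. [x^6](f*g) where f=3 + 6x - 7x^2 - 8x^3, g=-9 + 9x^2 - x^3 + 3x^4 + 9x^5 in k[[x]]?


[x^6] = sum a_i*b_j, i+j=6
  6*9=54
  -7*3=-21
  -8*-1=8
Sum=41


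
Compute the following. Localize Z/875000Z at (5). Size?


5-primary part: 875000=5^6*56
Size=5^6=15625


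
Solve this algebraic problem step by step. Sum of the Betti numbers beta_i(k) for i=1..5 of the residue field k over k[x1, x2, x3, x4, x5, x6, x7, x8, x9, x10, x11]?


Koszul resolution: beta_i(k)=C(n,i), n=11
C(11,1)=11, C(11,2)=55, C(11,3)=165, C(11,4)=330, C(11,5)=462
Sum=1023


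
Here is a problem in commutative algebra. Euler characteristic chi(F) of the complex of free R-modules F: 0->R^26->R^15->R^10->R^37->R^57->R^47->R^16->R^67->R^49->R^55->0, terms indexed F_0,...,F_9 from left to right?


chi = sum (-1)^i * rank:
(-1)^0*26=26
(-1)^1*15=-15
(-1)^2*10=10
(-1)^3*37=-37
(-1)^4*57=57
(-1)^5*47=-47
(-1)^6*16=16
(-1)^7*67=-67
(-1)^8*49=49
(-1)^9*55=-55
chi=-63


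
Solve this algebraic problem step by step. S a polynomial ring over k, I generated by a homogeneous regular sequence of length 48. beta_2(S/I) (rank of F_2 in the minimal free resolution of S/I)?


Regular sequence => Koszul complex is the minimal free resolution.
Syz_1 minimally generated by Koszul relations f_i*e_j - f_j*e_i (i<j): mu(Syz_1) = beta_2 = C(m,2) = m(m-1)/2
m=48
48*47/2 = 1128


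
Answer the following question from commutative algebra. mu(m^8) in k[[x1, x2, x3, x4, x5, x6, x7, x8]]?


C(n+d-1,d)=C(15,8)=6435


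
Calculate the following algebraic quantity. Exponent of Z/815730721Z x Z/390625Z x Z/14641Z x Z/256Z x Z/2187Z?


Exponent = lcm of the cyclic orders; pairwise coprime => product.
13^8*5^8*11^4*2^8*3^7=815730721*390625*14641*256*2187=2611958919423410700000000


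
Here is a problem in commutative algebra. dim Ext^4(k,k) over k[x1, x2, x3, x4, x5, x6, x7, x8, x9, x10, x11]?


C(n,i)=C(11,4)=330


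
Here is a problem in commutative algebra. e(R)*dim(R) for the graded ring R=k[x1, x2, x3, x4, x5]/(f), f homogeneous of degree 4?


e(R)=deg(f)=4, dim(R)=5-1=4
e*dim=4*4=16


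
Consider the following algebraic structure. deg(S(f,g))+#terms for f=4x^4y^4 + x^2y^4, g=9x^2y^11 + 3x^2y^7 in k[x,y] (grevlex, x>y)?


LT(f)=4x^4y^4, LT(g)=9x^2y^11
lcm(LM)=x^4y^11
S(f,g) (scaled by 36 to clear denominators) = 9y^7*f - 4x^2*g = 9x^2y^11 - 12x^4y^7
2 terms, deg 13.
13+2=15


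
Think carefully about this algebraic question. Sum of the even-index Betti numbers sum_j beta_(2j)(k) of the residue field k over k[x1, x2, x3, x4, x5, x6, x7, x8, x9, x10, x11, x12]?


Koszul resolution: beta_i(k)=C(n,i), n=12
sum_even C(12,i) = 2^(n-1) = 2^11 = 2048


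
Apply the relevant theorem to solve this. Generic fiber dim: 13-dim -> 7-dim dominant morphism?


dim(fiber)=dim(X)-dim(Y)=13-7=6


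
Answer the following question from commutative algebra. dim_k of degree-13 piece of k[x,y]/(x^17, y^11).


k[x,y], I = (x^17, y^11), d = 13
Need i < 17 and d-i < 11.
Range: 3 <= i <= 13.
H(13) = 11


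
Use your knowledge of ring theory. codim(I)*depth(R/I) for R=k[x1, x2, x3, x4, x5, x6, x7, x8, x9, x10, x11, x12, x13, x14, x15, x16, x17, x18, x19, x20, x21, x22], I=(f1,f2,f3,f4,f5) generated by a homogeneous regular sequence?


codim=5, depth=dim(R/I)=22-5=17
Product=5*17=85


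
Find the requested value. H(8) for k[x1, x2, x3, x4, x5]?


C(d+n-1,n-1)=C(12,4)=495


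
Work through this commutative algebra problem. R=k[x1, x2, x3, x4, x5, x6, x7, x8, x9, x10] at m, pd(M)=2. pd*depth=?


pd+depth=10
depth=10-2=8
pd*depth=2*8=16


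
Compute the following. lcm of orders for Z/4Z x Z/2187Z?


Exponent = lcm of the cyclic orders; pairwise coprime => product.
2^2*3^7=4*2187=8748


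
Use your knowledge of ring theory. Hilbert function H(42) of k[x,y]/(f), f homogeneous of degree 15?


H(t)=d for t>=d-1.
d=15, t=42
H(42)=15


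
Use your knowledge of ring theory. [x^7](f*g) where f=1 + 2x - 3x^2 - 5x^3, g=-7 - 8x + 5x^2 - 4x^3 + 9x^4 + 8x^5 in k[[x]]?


[x^7] = sum a_i*b_j, i+j=7
  -3*8=-24
  -5*9=-45
Sum=-69


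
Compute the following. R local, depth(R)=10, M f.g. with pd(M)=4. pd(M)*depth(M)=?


pd+depth=10
depth=10-4=6
pd*depth=4*6=24


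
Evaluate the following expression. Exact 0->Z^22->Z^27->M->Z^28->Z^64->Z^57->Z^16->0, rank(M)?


Alt sum=0:
(-1)^0*22 + (-1)^1*27 + (-1)^2*? + (-1)^3*28 + (-1)^4*64 + (-1)^5*57 + (-1)^6*16=0
rank(M)=10


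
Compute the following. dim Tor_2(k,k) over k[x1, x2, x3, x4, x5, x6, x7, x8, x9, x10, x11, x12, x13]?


Koszul: C(n,i)=C(13,2)=78


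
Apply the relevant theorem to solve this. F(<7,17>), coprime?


gcd(7,17)=1 => F=ab-a-b=7*17-7-17=119-24=95


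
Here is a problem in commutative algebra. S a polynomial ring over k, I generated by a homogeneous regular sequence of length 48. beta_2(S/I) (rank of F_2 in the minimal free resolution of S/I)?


Regular sequence => Koszul complex is the minimal free resolution.
Syz_1 minimally generated by Koszul relations f_i*e_j - f_j*e_i (i<j): mu(Syz_1) = beta_2 = C(m,2) = m(m-1)/2
m=48
48*47/2 = 1128


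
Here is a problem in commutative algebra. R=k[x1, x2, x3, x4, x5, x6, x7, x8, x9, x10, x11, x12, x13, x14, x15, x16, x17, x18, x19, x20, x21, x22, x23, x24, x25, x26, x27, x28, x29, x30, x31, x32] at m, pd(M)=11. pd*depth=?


pd+depth=32
depth=32-11=21
pd*depth=11*21=231


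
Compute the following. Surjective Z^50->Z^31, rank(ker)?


rank(ker) = 50-31 = 19


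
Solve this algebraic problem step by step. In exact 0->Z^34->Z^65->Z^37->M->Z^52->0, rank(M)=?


Alt sum=0:
(-1)^0*34 + (-1)^1*65 + (-1)^2*37 + (-1)^3*? + (-1)^4*52=0
rank(M)=58


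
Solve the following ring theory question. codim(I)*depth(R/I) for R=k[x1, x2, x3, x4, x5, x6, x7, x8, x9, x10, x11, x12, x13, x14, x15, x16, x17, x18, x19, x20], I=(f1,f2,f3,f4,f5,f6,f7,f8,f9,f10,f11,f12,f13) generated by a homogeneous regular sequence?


codim=13, depth=dim(R/I)=20-13=7
Product=13*7=91


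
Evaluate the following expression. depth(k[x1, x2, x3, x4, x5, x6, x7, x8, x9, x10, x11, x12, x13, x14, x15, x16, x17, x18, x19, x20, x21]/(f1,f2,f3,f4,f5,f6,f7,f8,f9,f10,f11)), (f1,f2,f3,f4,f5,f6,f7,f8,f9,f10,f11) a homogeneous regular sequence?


depth(R)=21
depth(R/I)=21-11=10


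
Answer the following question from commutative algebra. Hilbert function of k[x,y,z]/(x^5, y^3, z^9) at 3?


Need i<5, j<3, k<9 with i+j+k=3.
For each i, j ranges over max(0,3-i-8)..min(2,3-i):
  i=0: j in [0,2] -> 3
  i=1: j in [0,2] -> 3
  i=2: j in [0,1] -> 2
  i=3: j in [0,0] -> 1
H(3) = 3+3+2+1 = 9


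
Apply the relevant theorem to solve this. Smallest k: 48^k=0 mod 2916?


48^k mod 2916:
k=1: 48
k=2: 2304
k=3: 2700
k=4: 1296
k=5: 972
k=6: 0
First zero at k = 6


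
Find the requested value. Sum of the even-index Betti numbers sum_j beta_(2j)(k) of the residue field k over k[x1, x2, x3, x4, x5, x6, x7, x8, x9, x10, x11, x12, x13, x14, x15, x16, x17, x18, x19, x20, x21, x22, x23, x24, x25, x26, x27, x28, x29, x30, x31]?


Koszul resolution: beta_i(k)=C(n,i), n=31
sum_even C(31,i) = 2^(n-1) = 2^30 = 1073741824


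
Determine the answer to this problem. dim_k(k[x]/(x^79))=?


Basis: 1,x,...,x^78
dim=79


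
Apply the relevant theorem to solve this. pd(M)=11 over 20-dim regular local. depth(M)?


pd+depth=depth(R)=20
depth=20-11=9


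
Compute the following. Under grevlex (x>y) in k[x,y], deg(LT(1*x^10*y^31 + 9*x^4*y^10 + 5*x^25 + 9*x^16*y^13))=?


LT: 1*x^10*y^31
deg_x=10, deg_y=31
Total=10+31=41


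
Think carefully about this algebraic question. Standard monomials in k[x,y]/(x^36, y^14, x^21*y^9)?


k[x,y]/I, I = (x^36, y^14, x^21*y^9)
Rect: 36x14=504. Corner: (36-21)x(14-9)=75.
dim = 504-75 = 429


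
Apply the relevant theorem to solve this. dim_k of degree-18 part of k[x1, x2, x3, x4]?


C(d+n-1,n-1)=C(21,3)=1330


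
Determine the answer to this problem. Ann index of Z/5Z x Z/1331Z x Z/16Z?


Exponent = lcm of the cyclic orders; pairwise coprime => product.
5^1*11^3*2^4=5*1331*16=106480


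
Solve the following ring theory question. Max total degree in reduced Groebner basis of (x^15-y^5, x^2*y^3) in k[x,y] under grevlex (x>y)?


LT(f1)=x^15, LT(f2)=x^2y^3, lcm=x^15y^3
S(f1,f2) = y^3*f1 - x^13*f2 = -y^8
Reduced GB = {f1, f2, y^8}; degrees 15, 5, 8
Max = 15


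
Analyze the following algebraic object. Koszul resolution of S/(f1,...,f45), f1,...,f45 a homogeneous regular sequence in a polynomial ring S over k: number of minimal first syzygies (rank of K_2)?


Regular sequence => Koszul complex is the minimal free resolution.
Syz_1 minimally generated by Koszul relations f_i*e_j - f_j*e_i (i<j): mu(Syz_1) = beta_2 = C(m,2) = m(m-1)/2
m=45
45*44/2 = 990


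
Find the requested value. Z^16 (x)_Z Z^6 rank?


rank(M(x)N) = rank(M)*rank(N)
16*6 = 96


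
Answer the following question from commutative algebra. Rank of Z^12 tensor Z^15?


rank(M(x)N) = rank(M)*rank(N)
12*15 = 180


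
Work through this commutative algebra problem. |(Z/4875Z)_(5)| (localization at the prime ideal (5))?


5-primary part: 4875=5^3*39
Size=5^3=125


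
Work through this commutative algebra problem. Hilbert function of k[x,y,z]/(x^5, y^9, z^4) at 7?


Need i<5, j<9, k<4 with i+j+k=7.
For each i, j ranges over max(0,7-i-3)..min(8,7-i):
  i=0: j in [4,7] -> 4
  i=1: j in [3,6] -> 4
  i=2: j in [2,5] -> 4
  i=3: j in [1,4] -> 4
  i=4: j in [0,3] -> 4
H(7) = 4+4+4+4+4 = 20


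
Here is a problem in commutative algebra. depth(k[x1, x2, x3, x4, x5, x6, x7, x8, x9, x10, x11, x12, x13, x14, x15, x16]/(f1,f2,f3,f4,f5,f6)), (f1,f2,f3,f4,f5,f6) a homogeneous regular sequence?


depth(R)=16
depth(R/I)=16-6=10


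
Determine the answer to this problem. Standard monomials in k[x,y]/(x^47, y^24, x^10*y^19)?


k[x,y]/I, I = (x^47, y^24, x^10*y^19)
Rect: 47x24=1128. Corner: (47-10)x(24-19)=185.
dim = 1128-185 = 943


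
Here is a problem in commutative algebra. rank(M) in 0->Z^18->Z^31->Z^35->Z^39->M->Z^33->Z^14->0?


Alt sum=0:
(-1)^0*18 + (-1)^1*31 + (-1)^2*35 + (-1)^3*39 + (-1)^4*? + (-1)^5*33 + (-1)^6*14=0
rank(M)=36


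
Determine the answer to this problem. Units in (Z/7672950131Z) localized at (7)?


Local ring = Z/5764801Z.
phi(5764801) = 7^7*(7-1) = 4941258


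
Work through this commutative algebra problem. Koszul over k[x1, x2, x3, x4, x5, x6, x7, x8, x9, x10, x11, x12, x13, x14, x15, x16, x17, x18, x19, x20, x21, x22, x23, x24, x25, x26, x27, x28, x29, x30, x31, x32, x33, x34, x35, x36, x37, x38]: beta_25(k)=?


C(n,i)=C(38,25)=5414950296


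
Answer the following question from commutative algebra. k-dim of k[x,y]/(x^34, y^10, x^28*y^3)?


k[x,y]/I, I = (x^34, y^10, x^28*y^3)
Rect: 34x10=340. Corner: (34-28)x(10-3)=42.
dim = 340-42 = 298


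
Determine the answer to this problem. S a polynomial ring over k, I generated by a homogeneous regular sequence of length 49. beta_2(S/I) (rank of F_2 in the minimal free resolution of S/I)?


Regular sequence => Koszul complex is the minimal free resolution.
Syz_1 minimally generated by Koszul relations f_i*e_j - f_j*e_i (i<j): mu(Syz_1) = beta_2 = C(m,2) = m(m-1)/2
m=49
49*48/2 = 1176


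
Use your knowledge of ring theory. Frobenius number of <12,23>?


gcd(12,23)=1 => F=ab-a-b=12*23-12-23=276-35=241


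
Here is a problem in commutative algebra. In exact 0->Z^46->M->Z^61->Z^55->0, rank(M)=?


Alt sum=0:
(-1)^0*46 + (-1)^1*? + (-1)^2*61 + (-1)^3*55=0
rank(M)=52


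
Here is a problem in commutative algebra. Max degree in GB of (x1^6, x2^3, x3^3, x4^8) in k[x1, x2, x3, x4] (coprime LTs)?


Pure powers, coprime LTs => already GB.
Degrees: 6, 3, 3, 8
Max=8


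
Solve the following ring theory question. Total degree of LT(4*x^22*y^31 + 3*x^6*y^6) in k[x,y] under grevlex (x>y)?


LT: 4*x^22*y^31
deg_x=22, deg_y=31
Total=22+31=53


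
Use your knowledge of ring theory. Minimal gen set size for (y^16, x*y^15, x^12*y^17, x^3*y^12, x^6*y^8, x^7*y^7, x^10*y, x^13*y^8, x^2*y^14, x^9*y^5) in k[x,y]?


Remove redundant (divisible by others).
x^12*y^17 redundant.
x^13*y^8 redundant.
Min: x^10*y, x^9*y^5, x^7*y^7, x^6*y^8, x^3*y^12, x^2*y^14, x*y^15, y^16
Count=8


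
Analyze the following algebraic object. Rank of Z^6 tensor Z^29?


rank(M(x)N) = rank(M)*rank(N)
6*29 = 174


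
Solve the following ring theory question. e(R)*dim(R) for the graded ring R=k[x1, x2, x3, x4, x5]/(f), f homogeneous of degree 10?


e(R)=deg(f)=10, dim(R)=5-1=4
e*dim=10*4=40


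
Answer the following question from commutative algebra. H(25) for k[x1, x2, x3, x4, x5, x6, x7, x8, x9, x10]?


C(d+n-1,n-1)=C(34,9)=52451256


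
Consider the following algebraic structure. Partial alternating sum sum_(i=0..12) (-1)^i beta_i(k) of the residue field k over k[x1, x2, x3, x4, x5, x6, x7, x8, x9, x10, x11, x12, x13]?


Koszul resolution: beta_i(k)=C(n,i), n=13
sum_(i=0..p) (-1)^i C(n,i) = (-1)^p C(n-1,p)
(-1)^12*C(12,12) = (-1)^12*1 = 1


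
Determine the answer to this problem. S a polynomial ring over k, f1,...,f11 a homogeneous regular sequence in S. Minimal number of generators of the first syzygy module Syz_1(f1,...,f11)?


Regular sequence => Koszul complex is the minimal free resolution.
Syz_1 minimally generated by Koszul relations f_i*e_j - f_j*e_i (i<j): mu(Syz_1) = beta_2 = C(m,2) = m(m-1)/2
m=11
11*10/2 = 55


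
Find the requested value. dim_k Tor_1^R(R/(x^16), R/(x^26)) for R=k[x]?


Tor_1(R/I,R/J)=(I cap J)/IJ=(x^26)/(x^42)
dim=42-26=min(16,26)=16


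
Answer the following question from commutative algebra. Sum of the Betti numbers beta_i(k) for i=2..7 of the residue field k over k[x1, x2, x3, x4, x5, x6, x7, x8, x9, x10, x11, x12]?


Koszul resolution: beta_i(k)=C(n,i), n=12
C(12,2)=66, C(12,3)=220, C(12,4)=495, C(12,5)=792, C(12,6)=924, C(12,7)=792
Sum=3289


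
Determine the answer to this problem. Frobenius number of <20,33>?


gcd(20,33)=1 => F=ab-a-b=20*33-20-33=660-53=607


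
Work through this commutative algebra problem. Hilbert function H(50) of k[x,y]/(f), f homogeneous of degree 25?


H(t)=d for t>=d-1.
d=25, t=50
H(50)=25


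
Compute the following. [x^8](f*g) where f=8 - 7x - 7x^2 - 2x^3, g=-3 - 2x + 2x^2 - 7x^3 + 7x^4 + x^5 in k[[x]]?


[x^8] = sum a_i*b_j, i+j=8
  -2*1=-2
Sum=-2


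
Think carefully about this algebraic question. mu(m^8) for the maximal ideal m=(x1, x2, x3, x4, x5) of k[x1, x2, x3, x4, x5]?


Graded Nakayama: mu(m^d) = dim_k (m^d/m^(d+1)) = #degree-8 monomials in 5 vars
C(n+d-1,d)=C(12,8)=495


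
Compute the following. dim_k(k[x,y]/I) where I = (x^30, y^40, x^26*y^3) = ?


k[x,y]/I, I = (x^30, y^40, x^26*y^3)
Rect: 30x40=1200. Corner: (30-26)x(40-3)=148.
dim = 1200-148 = 1052


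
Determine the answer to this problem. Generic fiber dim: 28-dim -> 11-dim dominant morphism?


dim(fiber)=dim(X)-dim(Y)=28-11=17


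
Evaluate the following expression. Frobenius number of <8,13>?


gcd(8,13)=1 => F=ab-a-b=8*13-8-13=104-21=83


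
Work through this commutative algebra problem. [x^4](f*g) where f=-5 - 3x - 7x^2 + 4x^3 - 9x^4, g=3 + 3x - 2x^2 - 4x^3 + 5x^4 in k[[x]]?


[x^4] = sum a_i*b_j, i+j=4
  -5*5=-25
  -3*-4=12
  -7*-2=14
  4*3=12
  -9*3=-27
Sum=-14


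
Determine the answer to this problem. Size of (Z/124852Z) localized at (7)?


7-primary part: 124852=7^4*52
Size=7^4=2401


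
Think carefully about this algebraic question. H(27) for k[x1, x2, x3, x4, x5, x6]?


C(d+n-1,n-1)=C(32,5)=201376


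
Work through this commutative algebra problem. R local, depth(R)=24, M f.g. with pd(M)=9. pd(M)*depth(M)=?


pd+depth=24
depth=24-9=15
pd*depth=9*15=135


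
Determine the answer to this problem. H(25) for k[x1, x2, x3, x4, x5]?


C(d+n-1,n-1)=C(29,4)=23751


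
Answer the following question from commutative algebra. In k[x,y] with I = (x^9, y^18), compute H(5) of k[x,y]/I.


k[x,y], I = (x^9, y^18), d = 5
Need i < 9 and d-i < 18.
Range: 0 <= i <= 5.
H(5) = 6


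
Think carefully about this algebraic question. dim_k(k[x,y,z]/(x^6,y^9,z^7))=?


Basis: x^iy^jz^k, i<6,j<9,k<7
6*9*7=378


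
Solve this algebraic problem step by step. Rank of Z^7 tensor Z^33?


rank(M(x)N) = rank(M)*rank(N)
7*33 = 231


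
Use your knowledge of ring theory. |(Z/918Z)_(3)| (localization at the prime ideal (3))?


3-primary part: 918=3^3*34
Size=3^3=27


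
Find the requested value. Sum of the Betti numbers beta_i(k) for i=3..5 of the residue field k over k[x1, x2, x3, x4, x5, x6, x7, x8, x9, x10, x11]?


Koszul resolution: beta_i(k)=C(n,i), n=11
C(11,3)=165, C(11,4)=330, C(11,5)=462
Sum=957


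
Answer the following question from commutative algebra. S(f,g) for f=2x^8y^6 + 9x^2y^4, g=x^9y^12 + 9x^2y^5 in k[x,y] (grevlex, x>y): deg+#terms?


LT(f)=2x^8y^6, LT(g)=x^9y^12
lcm(LM)=x^9y^12
S(f,g) (scaled by 2 to clear denominators) = xy^6*f - 2*g = 9x^3y^10 - 18x^2y^5
2 terms, deg 13.
13+2=15


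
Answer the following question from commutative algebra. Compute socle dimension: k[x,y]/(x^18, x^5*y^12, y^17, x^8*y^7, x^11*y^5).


Socle = ann(m) = span of standard monomials u with x*u, y*u in I (staircase corners).
Minimal generators: x^18, x^11*y^5, x^8*y^7, x^5*y^12, y^17
Corners: x^4y^16, x^7y^11, x^10y^6, x^17y^4
Socle dim=4


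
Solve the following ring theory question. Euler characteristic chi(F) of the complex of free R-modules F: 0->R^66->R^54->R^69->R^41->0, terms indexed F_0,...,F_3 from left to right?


chi = sum (-1)^i * rank:
(-1)^0*66=66
(-1)^1*54=-54
(-1)^2*69=69
(-1)^3*41=-41
chi=40


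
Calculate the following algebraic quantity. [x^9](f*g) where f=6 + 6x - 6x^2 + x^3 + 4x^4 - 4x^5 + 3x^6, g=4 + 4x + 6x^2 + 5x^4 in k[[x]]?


[x^9] = sum a_i*b_j, i+j=9
  -4*5=-20
Sum=-20


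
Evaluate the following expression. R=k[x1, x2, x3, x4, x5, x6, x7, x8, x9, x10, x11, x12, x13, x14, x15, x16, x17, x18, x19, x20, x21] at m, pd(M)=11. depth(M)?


pd+depth=depth(R)=21
depth=21-11=10


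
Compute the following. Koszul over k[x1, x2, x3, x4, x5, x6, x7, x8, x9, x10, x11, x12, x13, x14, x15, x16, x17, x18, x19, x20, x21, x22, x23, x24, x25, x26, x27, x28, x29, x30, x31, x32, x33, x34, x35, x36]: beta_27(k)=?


C(n,i)=C(36,27)=94143280


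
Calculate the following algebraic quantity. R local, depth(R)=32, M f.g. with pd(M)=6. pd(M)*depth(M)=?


pd+depth=32
depth=32-6=26
pd*depth=6*26=156


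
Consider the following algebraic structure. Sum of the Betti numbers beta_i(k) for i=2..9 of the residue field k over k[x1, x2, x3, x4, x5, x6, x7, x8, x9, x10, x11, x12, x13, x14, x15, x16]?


Koszul resolution: beta_i(k)=C(n,i), n=16
C(16,2)=120, C(16,3)=560, C(16,4)=1820, C(16,5)=4368, C(16,6)=8008, C(16,7)=11440, C(16,8)=12870, C(16,9)=11440
Sum=50626


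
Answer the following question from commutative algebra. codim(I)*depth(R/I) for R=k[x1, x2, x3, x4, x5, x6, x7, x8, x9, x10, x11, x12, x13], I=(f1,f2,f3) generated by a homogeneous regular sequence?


codim=3, depth=dim(R/I)=13-3=10
Product=3*10=30


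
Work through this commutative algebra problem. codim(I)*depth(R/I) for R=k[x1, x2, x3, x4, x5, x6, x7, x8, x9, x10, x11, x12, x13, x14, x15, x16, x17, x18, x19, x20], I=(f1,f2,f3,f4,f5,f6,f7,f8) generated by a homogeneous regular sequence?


codim=8, depth=dim(R/I)=20-8=12
Product=8*12=96


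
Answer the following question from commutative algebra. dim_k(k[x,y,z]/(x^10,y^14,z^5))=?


Basis: x^iy^jz^k, i<10,j<14,k<5
10*14*5=700


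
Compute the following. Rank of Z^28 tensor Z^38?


rank(M(x)N) = rank(M)*rank(N)
28*38 = 1064


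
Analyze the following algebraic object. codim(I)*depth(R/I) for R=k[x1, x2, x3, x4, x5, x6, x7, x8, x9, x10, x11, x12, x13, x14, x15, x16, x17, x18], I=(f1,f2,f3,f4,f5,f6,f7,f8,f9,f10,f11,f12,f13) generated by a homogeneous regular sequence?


codim=13, depth=dim(R/I)=18-13=5
Product=13*5=65


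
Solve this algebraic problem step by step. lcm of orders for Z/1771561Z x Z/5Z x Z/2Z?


Exponent = lcm of the cyclic orders; pairwise coprime => product.
11^6*5^1*2^1=1771561*5*2=17715610


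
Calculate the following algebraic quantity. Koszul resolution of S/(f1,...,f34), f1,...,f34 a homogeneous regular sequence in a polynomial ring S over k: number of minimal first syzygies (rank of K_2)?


Regular sequence => Koszul complex is the minimal free resolution.
Syz_1 minimally generated by Koszul relations f_i*e_j - f_j*e_i (i<j): mu(Syz_1) = beta_2 = C(m,2) = m(m-1)/2
m=34
34*33/2 = 561


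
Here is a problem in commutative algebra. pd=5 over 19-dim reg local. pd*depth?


pd+depth=19
depth=19-5=14
pd*depth=5*14=70


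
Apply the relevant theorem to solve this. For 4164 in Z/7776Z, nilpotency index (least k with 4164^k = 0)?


4164^k mod 7776:
k=1: 4164
k=2: 6192
k=3: 6048
k=4: 5184
k=5: 0
First zero at k = 5


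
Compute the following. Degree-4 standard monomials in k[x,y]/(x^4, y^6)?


k[x,y], I = (x^4, y^6), d = 4
Need i < 4 and d-i < 6.
Range: 0 <= i <= 3.
H(4) = 4


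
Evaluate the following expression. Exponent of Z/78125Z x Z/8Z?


Exponent = lcm of the cyclic orders; pairwise coprime => product.
5^7*2^3=78125*8=625000


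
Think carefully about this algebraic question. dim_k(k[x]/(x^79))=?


Basis: 1,x,...,x^78
dim=79


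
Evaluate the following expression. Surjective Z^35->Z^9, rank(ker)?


rank(ker) = 35-9 = 26


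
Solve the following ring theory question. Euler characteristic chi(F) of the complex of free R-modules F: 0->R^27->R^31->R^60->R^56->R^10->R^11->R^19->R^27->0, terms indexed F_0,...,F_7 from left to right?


chi = sum (-1)^i * rank:
(-1)^0*27=27
(-1)^1*31=-31
(-1)^2*60=60
(-1)^3*56=-56
(-1)^4*10=10
(-1)^5*11=-11
(-1)^6*19=19
(-1)^7*27=-27
chi=-9


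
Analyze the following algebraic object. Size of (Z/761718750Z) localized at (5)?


5-primary part: 761718750=5^10*78
Size=5^10=9765625


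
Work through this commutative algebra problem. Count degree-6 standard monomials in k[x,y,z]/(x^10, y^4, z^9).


Need i<10, j<4, k<9 with i+j+k=6.
For each i, j ranges over max(0,6-i-8)..min(3,6-i):
  i=0: j in [0,3] -> 4
  i=1: j in [0,3] -> 4
  i=2: j in [0,3] -> 4
  i=3: j in [0,3] -> 4
  i=4: j in [0,2] -> 3
  i=5: j in [0,1] -> 2
  i=6: j in [0,0] -> 1
H(6) = 4+4+4+4+3+2+1 = 22


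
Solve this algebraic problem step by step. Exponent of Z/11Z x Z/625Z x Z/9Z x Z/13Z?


Exponent = lcm of the cyclic orders; pairwise coprime => product.
11^1*5^4*3^2*13^1=11*625*9*13=804375


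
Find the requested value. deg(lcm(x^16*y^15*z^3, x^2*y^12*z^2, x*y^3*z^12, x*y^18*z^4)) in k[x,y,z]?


lcm = componentwise max:
x: max(16,2,1,1)=16
y: max(15,12,3,18)=18
z: max(3,2,12,4)=12
Total=16+18+12=46


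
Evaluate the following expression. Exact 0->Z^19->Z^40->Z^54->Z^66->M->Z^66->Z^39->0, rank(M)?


Alt sum=0:
(-1)^0*19 + (-1)^1*40 + (-1)^2*54 + (-1)^3*66 + (-1)^4*? + (-1)^5*66 + (-1)^6*39=0
rank(M)=60


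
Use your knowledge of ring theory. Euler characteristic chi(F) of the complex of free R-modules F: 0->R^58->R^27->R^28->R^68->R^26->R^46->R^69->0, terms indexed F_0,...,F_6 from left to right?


chi = sum (-1)^i * rank:
(-1)^0*58=58
(-1)^1*27=-27
(-1)^2*28=28
(-1)^3*68=-68
(-1)^4*26=26
(-1)^5*46=-46
(-1)^6*69=69
chi=40


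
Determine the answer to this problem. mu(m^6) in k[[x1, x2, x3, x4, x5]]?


C(n+d-1,d)=C(10,6)=210


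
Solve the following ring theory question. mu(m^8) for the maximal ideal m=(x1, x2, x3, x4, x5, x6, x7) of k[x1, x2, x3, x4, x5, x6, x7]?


Graded Nakayama: mu(m^d) = dim_k (m^d/m^(d+1)) = #degree-8 monomials in 7 vars
C(n+d-1,d)=C(14,8)=3003


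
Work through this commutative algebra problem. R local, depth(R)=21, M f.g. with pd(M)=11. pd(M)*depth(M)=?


pd+depth=21
depth=21-11=10
pd*depth=11*10=110


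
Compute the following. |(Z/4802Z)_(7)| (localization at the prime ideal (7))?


7-primary part: 4802=7^4*2
Size=7^4=2401


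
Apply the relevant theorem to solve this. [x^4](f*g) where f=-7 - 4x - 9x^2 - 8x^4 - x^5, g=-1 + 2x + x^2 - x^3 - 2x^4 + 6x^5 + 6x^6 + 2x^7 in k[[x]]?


[x^4] = sum a_i*b_j, i+j=4
  -7*-2=14
  -4*-1=4
  -9*1=-9
  -8*-1=8
Sum=17


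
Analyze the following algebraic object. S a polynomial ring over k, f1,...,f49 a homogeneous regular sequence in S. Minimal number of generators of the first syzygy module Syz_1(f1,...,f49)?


Regular sequence => Koszul complex is the minimal free resolution.
Syz_1 minimally generated by Koszul relations f_i*e_j - f_j*e_i (i<j): mu(Syz_1) = beta_2 = C(m,2) = m(m-1)/2
m=49
49*48/2 = 1176


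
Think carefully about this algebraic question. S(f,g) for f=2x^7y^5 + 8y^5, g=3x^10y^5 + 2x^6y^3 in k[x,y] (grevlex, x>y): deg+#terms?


LT(f)=2x^7y^5, LT(g)=3x^10y^5
lcm(LM)=x^10y^5
S(f,g) (scaled by 6 to clear denominators) = 3x^3*f - 2*g = -4x^6y^3 + 24x^3y^5
2 terms, deg 9.
9+2=11


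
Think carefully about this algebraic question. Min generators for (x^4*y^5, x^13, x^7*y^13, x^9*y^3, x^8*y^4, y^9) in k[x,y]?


Remove redundant (divisible by others).
x^7*y^13 redundant.
Min: x^13, x^9*y^3, x^8*y^4, x^4*y^5, y^9
Count=5


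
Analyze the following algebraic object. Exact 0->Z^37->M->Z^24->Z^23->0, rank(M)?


Alt sum=0:
(-1)^0*37 + (-1)^1*? + (-1)^2*24 + (-1)^3*23=0
rank(M)=38


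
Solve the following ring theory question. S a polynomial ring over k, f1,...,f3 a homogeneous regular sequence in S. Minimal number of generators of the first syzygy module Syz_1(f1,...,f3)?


Regular sequence => Koszul complex is the minimal free resolution.
Syz_1 minimally generated by Koszul relations f_i*e_j - f_j*e_i (i<j): mu(Syz_1) = beta_2 = C(m,2) = m(m-1)/2
m=3
3*2/2 = 3


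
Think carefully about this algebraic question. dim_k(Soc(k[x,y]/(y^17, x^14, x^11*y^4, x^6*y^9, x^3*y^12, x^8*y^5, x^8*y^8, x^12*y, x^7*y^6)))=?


Socle = ann(m) = span of standard monomials u with x*u, y*u in I (staircase corners).
Redundant generators: x^8*y^8
Minimal generators: x^14, x^12*y, x^11*y^4, x^8*y^5, x^7*y^6, x^6*y^9, x^3*y^12, y^17
Corners: x^2y^16, x^5y^11, x^6y^8, x^7y^5, x^10y^4, x^11y^3, x^13
Socle dim=7


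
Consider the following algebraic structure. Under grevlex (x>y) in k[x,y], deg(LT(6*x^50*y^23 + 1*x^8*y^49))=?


LT: 6*x^50*y^23
deg_x=50, deg_y=23
Total=50+23=73


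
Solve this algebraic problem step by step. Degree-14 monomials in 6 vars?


C(d+n-1,n-1)=C(19,5)=11628


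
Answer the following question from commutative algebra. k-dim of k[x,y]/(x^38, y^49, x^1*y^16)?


k[x,y]/I, I = (x^38, y^49, x^1*y^16)
Rect: 38x49=1862. Corner: (38-1)x(49-16)=1221.
dim = 1862-1221 = 641


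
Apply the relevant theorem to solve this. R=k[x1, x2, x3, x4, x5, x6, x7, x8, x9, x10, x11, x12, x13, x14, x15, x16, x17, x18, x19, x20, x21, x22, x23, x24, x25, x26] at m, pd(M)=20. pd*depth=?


pd+depth=26
depth=26-20=6
pd*depth=20*6=120


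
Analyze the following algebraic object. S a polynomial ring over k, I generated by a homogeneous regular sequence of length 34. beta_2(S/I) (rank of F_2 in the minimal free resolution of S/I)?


Regular sequence => Koszul complex is the minimal free resolution.
Syz_1 minimally generated by Koszul relations f_i*e_j - f_j*e_i (i<j): mu(Syz_1) = beta_2 = C(m,2) = m(m-1)/2
m=34
34*33/2 = 561


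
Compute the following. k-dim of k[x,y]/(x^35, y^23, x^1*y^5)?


k[x,y]/I, I = (x^35, y^23, x^1*y^5)
Rect: 35x23=805. Corner: (35-1)x(23-5)=612.
dim = 805-612 = 193


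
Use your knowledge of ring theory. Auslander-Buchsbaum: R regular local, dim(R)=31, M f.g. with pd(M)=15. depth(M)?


pd+depth=depth(R)=31
depth=31-15=16


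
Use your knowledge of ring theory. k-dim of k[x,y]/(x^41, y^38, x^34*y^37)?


k[x,y]/I, I = (x^41, y^38, x^34*y^37)
Rect: 41x38=1558. Corner: (41-34)x(38-37)=7.
dim = 1558-7 = 1551


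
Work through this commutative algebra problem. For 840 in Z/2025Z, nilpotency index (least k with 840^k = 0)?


840^k mod 2025:
k=1: 840
k=2: 900
k=3: 675
k=4: 0
First zero at k = 4


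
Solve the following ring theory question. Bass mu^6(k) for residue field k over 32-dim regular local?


C(n,i)=C(32,6)=906192


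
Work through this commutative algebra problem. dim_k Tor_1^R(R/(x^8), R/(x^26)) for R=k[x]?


Tor_1(R/I,R/J)=(I cap J)/IJ=(x^26)/(x^34)
dim=34-26=min(8,26)=8


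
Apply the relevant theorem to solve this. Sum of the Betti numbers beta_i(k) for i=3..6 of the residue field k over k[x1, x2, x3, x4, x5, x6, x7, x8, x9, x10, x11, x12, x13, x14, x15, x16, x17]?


Koszul resolution: beta_i(k)=C(n,i), n=17
C(17,3)=680, C(17,4)=2380, C(17,5)=6188, C(17,6)=12376
Sum=21624


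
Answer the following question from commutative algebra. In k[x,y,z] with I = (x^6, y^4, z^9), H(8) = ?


Need i<6, j<4, k<9 with i+j+k=8.
For each i, j ranges over max(0,8-i-8)..min(3,8-i):
  i=0: j in [0,3] -> 4
  i=1: j in [0,3] -> 4
  i=2: j in [0,3] -> 4
  i=3: j in [0,3] -> 4
  i=4: j in [0,3] -> 4
  i=5: j in [0,3] -> 4
H(8) = 4+4+4+4+4+4 = 24


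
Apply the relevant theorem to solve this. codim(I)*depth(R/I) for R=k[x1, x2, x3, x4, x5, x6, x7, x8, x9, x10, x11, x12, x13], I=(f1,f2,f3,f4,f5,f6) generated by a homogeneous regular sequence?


codim=6, depth=dim(R/I)=13-6=7
Product=6*7=42


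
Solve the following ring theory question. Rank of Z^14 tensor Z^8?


rank(M(x)N) = rank(M)*rank(N)
14*8 = 112


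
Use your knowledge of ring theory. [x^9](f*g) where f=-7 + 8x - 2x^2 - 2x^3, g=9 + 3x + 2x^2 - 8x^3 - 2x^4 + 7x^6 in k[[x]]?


[x^9] = sum a_i*b_j, i+j=9
  -2*7=-14
Sum=-14


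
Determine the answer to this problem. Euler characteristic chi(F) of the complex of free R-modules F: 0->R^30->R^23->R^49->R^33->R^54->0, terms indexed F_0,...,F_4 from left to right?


chi = sum (-1)^i * rank:
(-1)^0*30=30
(-1)^1*23=-23
(-1)^2*49=49
(-1)^3*33=-33
(-1)^4*54=54
chi=77


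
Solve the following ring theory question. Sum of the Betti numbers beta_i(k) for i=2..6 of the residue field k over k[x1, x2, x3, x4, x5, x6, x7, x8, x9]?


Koszul resolution: beta_i(k)=C(n,i), n=9
C(9,2)=36, C(9,3)=84, C(9,4)=126, C(9,5)=126, C(9,6)=84
Sum=456


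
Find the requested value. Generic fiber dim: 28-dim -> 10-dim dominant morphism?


dim(fiber)=dim(X)-dim(Y)=28-10=18


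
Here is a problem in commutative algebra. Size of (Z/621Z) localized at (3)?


3-primary part: 621=3^3*23
Size=3^3=27
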